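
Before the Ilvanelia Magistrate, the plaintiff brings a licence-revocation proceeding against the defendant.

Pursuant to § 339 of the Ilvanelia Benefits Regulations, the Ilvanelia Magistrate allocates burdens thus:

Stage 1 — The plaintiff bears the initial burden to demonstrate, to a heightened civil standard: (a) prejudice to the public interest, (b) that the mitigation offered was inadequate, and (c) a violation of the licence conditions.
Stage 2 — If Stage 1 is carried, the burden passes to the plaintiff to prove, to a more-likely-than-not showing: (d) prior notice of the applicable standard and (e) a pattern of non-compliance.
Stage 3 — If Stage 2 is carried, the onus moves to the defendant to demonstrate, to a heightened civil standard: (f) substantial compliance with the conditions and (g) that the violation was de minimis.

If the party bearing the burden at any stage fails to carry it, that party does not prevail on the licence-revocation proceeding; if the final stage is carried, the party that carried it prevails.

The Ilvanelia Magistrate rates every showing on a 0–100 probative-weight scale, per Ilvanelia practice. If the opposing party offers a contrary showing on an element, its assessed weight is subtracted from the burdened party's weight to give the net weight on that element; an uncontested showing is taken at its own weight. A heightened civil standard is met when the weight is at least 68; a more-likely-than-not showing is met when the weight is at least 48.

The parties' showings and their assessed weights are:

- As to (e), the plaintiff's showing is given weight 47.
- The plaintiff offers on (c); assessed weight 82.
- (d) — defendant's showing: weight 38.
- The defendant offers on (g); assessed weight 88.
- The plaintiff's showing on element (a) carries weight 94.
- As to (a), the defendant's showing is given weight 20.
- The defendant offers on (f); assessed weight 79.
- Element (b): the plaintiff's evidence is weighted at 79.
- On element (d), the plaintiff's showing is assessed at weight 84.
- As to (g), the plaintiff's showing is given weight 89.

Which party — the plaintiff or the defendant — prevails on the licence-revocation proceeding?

defendant

At Stage 1 the plaintiff must meet a heightened civil standard (weight is at least 68): on (a) the weight is 94 less the opposing 20 gives net 74, which does reach 68, so (a) meets the standard; on (b) the weight is 79, which does reach 68, so (b) meets the standard; on (c) the weight is 82, ≥ 68, so (c) meets the standard.
  All elements met. The plaintiff retains the burden for Stage 2.
At Stage 2 the plaintiff must meet a more-likely-than-not showing (weight is at least 48): on (d) the weight is 84 less the opposing 38 gives net 46, which does not reach 48, so (d) does not meet the standard; on (e) the weight is 47, which does not reach 48, so (e) does not meet the standard.
  Stage 2 not carried; the plaintiff fails its burden.
So the defendant prevails.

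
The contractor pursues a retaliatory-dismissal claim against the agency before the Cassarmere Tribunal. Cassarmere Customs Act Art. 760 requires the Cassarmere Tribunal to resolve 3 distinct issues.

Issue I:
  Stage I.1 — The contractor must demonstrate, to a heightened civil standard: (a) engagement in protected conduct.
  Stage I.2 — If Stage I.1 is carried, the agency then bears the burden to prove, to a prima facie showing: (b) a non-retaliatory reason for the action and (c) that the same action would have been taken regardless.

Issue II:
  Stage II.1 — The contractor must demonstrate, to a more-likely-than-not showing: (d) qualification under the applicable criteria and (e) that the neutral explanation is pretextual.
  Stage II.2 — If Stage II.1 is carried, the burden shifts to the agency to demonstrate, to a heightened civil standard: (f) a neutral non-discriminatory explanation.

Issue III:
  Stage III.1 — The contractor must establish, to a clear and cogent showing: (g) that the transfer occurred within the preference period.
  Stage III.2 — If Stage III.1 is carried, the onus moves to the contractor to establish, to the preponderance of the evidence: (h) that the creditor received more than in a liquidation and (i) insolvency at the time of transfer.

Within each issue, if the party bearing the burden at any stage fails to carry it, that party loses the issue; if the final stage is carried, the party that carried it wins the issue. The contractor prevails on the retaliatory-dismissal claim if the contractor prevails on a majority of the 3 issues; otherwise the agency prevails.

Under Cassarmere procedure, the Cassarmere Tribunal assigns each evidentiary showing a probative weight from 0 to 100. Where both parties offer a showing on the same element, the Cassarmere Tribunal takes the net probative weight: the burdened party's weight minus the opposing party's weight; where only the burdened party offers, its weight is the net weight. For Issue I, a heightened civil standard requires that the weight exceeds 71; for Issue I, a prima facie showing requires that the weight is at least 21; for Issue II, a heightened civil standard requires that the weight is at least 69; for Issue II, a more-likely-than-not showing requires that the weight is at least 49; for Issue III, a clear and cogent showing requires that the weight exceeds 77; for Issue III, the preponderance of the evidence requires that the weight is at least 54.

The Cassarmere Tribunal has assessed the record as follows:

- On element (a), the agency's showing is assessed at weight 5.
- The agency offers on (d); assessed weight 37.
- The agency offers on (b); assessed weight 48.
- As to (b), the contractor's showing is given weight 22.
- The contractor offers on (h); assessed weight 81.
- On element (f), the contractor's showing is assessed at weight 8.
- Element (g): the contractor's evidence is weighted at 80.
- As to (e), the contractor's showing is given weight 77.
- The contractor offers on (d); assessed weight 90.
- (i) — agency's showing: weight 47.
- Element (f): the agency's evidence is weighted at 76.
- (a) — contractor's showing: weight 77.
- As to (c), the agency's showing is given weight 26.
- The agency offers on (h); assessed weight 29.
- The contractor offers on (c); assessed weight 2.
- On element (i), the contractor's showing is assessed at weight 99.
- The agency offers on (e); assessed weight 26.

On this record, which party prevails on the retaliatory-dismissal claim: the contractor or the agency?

— Issue I —
At Stage I.1 the contractor must meet a heightened civil standard (weight exceeds 71): on (a) the weight is 77 less the opposing 5 gives net 72, which does exceed 71, so (a) meets the standard.
  Stage I.1 is satisfied; the onus moves to the agency.
At Stage I.2 the agency must meet a prima facie showing (weight is at least 21): on (b) the weight is 48 less the opposing 22 gives net 26, ≥ 21, so (b) meets the standard; on (c) the weight is 26 less the opposing 2 gives net 24, which does reach 21, so (c) meets the standard.
  Stage I.2 carried; the final stage is satisfied.
All stages carried — the agency prevails on this issue.
— Issue II —
At Stage II.1 the contractor must meet a more-likely-than-not showing (weight is at least 49): on (d) the weight is 90 less the opposing 37 gives net 53, which does reach 49, so (d) meets the standard; on (e) the weight is 77 less the opposing 26 gives net 51, ≥ 49, so (e) meets the standard.
  Stage II.1 carried; the burden shifts to the agency.
At Stage II.2 the agency must meet a heightened civil standard (weight is at least 69): on (f) the weight is 76 less the opposing 8 gives net 68, < 69, so (f) does not meet the standard.
  Not every element is met, so the agency fails to carry Stage II.2.
The analysis ends at Stage II.2; the contractor prevails on this issue.
— Issue III —
Stage III.1 — burden on contractor; standard: a clear and cogent showing (weight exceeds 77).
    (g): 80 > 77 [met]
  Stage III.1 carried; the burden remains with the contractor.
Stage III.2 — burden on contractor; standard: the preponderance of the evidence (weight is at least 54).
    (h): 81 − 29 = 52 < 54 [not met]
    (i): 99 − 47 = 52 < 54 [not met]
  Stage III.2 not carried; the contractor fails its burden.
So the agency prevails on this issue.
Per-issue: Issue I → agency; Issue II → contractor; Issue III → agency. The contractor must prevail on a majority of issues; overall, the agency prevails.

agency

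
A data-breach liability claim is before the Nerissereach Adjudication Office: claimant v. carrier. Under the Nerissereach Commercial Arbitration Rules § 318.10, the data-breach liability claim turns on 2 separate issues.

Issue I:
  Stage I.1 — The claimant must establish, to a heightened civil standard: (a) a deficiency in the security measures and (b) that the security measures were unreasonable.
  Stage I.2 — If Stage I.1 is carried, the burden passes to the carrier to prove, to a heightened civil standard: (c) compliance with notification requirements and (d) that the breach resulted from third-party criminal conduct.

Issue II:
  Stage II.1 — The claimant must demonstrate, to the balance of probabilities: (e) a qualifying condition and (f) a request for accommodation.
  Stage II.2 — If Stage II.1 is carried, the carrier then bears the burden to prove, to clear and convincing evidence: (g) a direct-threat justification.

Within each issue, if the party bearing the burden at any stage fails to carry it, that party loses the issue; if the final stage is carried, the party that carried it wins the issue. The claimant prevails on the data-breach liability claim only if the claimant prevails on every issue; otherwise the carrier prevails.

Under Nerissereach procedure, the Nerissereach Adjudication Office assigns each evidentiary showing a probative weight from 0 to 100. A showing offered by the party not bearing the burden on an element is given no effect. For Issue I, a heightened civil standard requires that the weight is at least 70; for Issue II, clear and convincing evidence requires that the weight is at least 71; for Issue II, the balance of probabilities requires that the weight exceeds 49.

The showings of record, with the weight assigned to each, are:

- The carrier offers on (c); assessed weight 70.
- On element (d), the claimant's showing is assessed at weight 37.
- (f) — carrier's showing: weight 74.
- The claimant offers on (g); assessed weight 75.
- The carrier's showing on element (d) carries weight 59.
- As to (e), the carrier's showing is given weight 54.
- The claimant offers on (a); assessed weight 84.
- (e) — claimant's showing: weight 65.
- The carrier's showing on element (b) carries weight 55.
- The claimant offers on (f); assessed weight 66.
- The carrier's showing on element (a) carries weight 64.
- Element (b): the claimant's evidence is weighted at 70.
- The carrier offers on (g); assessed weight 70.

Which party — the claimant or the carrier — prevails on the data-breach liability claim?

claimant

— Issue I —
At Stage I.1 the claimant must meet a heightened civil standard (weight is at least 70): on (a) the weight is 84 (the carrier's 64 is given no effect), ≥ 70, so (a) meets the standard; on (b) the weight is 70 (the carrier's 55 is given no effect), which does reach 70, so (b) meets the standard.
  All elements met. The burden passes to the carrier.
At Stage I.2 the carrier must meet a heightened civil standard (weight is at least 70): on (c) the weight is 70, ≥ 70, so (c) meets the standard; on (d) the weight is 59 (the claimant's 37 is given no effect), which does not reach 70, so (d) does not meet the standard.
  The carrier does not carry Stage I.2.
The analysis ends at Stage I.2; the claimant prevails on this issue.
— Issue II —
At Stage II.1 the claimant must meet the balance of probabilities (weight exceeds 49): on (e) the weight is 65 (the carrier's 54 is given no effect), > 49, so (e) meets the standard; on (f) the weight is 66 (the carrier's 74 is given no effect), which does exceed 49, so (f) meets the standard.
  Stage II.1 carried; the burden shifts to the carrier.
At Stage II.2 the carrier must meet clear and convincing evidence (weight is at least 71): on (g) the weight is 70 (the claimant's 75 is given no effect), < 71, so (g) does not meet the standard.
  Stage II.2 not carried; the carrier fails its burden.
So the claimant prevails on this issue.
Per-issue: Issue I → claimant; Issue II → claimant. The claimant must prevail on every issue; overall, the claimant prevails.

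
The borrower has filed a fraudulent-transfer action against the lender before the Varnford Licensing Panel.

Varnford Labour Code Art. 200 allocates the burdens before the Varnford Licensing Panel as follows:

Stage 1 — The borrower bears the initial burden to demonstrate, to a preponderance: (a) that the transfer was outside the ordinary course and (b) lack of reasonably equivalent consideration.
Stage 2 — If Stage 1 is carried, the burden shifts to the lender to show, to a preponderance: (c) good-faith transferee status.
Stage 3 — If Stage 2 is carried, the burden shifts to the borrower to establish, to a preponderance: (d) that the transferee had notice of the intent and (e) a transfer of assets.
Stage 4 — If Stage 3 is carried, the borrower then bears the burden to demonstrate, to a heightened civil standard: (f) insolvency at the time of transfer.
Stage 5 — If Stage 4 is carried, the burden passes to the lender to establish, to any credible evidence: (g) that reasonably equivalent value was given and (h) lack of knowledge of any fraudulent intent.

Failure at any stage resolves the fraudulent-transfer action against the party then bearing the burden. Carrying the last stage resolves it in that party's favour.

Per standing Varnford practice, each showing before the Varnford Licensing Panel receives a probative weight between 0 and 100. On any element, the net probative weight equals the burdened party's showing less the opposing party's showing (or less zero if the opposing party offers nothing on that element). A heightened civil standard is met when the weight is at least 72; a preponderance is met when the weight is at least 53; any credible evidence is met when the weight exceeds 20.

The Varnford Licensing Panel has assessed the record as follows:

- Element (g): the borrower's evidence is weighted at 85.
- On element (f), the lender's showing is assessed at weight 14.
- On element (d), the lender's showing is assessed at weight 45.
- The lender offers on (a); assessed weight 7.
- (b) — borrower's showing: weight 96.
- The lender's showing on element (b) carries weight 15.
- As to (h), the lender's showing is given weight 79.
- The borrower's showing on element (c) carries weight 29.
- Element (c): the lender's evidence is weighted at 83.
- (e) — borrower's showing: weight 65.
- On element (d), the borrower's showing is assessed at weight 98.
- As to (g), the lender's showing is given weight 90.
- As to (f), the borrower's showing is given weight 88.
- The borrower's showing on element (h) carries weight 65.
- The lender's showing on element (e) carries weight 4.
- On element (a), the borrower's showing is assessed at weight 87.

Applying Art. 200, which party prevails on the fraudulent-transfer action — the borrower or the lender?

borrower

Stage 1 (borrower, a preponderance, weight is at least 53): (a) net 87−7=80 ≥ 53 — meets; (b) net 96−15=81 ≥ 53 — meets.
  All elements met. The burden passes to the lender.
Stage 2 (lender, a preponderance, weight is at least 53): (c) net 83−29=54 ≥ 53 — meets.
  Stage 2 carried; the burden shifts to the borrower.
Stage 3 (borrower, a preponderance, weight is at least 53): (d) net 98−45=53 ≥ 53 — meets; (e) net 65−4=61 ≥ 53 — meets.
  Stage 3 is satisfied; the borrower continues to bear the burden.
Stage 4 (borrower, a heightened civil standard, weight is at least 72): (f) net 88−14=74 ≥ 72 — meets.
  Stage 4 carried; the burden shifts to the lender.
Stage 5 (lender, any credible evidence, weight exceeds 20): (g) net 90−85=5 ≤ 20 — fails; (h) net 79−65=14 ≤ 20 — fails.
  Stage 5 not carried; the lender fails its burden.
The borrower prevails.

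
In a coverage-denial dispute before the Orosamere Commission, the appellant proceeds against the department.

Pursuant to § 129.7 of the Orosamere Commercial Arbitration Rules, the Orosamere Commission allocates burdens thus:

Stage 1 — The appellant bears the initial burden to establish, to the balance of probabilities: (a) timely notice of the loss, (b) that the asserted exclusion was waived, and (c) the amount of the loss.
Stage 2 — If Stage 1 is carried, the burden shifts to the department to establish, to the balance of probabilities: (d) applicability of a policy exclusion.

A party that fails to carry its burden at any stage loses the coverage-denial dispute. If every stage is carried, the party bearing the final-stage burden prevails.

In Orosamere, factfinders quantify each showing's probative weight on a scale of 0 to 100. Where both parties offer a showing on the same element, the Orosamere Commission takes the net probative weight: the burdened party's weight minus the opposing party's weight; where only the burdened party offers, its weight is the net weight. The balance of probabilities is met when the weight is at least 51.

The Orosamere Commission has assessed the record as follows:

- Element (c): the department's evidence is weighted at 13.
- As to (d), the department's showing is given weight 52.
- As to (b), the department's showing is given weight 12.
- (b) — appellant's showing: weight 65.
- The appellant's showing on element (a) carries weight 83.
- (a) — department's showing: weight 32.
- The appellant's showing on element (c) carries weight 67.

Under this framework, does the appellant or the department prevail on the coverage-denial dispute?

At Stage 1 the appellant must meet the balance of probabilities (weight is at least 51): on (a) the weight is 83 less the opposing 32 gives net 51, ≥ 51, so (a) meets the standard; on (b) the weight is 65 less the opposing 12 gives net 53, ≥ 51, so (b) meets the standard; on (c) the weight is 67 less the opposing 13 gives net 54, which does reach 51, so (c) meets the standard.
  The appellant carries Stage 1; the department now bears the burden.
At Stage 2 the department must meet the balance of probabilities (weight is at least 51): on (d) the weight is 52, which does reach 51, so (d) meets the standard.
  Stage 2 carried; the final stage is satisfied.
All stages carried — the department prevails.

department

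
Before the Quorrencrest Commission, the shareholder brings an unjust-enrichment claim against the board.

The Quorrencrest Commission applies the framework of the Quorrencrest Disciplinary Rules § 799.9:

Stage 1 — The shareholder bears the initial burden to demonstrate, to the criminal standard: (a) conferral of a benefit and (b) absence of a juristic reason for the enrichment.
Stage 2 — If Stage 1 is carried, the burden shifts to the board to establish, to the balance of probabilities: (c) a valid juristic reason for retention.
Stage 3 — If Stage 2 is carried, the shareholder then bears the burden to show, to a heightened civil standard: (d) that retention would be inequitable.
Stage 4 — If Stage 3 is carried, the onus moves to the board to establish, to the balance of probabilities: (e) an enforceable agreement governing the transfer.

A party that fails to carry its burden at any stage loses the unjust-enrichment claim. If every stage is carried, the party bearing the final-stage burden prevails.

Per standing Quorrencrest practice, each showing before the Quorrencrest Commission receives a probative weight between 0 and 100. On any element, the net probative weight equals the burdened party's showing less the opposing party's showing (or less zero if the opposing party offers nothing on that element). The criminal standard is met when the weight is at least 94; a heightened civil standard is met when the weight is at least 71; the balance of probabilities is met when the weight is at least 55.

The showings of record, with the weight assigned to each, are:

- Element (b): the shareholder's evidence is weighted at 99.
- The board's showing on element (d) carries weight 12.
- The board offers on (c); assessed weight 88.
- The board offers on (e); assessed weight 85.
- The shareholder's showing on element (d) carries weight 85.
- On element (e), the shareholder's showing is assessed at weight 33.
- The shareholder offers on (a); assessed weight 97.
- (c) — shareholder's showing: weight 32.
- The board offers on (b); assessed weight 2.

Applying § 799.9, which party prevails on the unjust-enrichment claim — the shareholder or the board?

shareholder

At Stage 1 the shareholder must meet the criminal standard (weight is at least 94): on (a) the weight is 97, ≥ 94, so (a) meets the standard; on (b) the weight is 99 less the opposing 2 gives net 97, ≥ 94, so (b) meets the standard.
  Stage 1 carried; the burden shifts to the board.
At Stage 2 the board must meet the balance of probabilities (weight is at least 55): on (c) the weight is 88 less the opposing 32 gives net 56, which does reach 55, so (c) meets the standard.
  Stage 2 is satisfied; the onus moves to the shareholder.
At Stage 3 the shareholder must meet a heightened civil standard (weight is at least 71): on (d) the weight is 85 less the opposing 12 gives net 73, which does reach 71, so (d) meets the standard.
  All elements met. The burden passes to the board.
At Stage 4 the board must meet the balance of probabilities (weight is at least 55): on (e) the weight is 85 less the opposing 33 gives net 52, which does not reach 55, so (e) does not meet the standard.
  Not every element is met, so the board fails to carry Stage 4.
The shareholder prevails.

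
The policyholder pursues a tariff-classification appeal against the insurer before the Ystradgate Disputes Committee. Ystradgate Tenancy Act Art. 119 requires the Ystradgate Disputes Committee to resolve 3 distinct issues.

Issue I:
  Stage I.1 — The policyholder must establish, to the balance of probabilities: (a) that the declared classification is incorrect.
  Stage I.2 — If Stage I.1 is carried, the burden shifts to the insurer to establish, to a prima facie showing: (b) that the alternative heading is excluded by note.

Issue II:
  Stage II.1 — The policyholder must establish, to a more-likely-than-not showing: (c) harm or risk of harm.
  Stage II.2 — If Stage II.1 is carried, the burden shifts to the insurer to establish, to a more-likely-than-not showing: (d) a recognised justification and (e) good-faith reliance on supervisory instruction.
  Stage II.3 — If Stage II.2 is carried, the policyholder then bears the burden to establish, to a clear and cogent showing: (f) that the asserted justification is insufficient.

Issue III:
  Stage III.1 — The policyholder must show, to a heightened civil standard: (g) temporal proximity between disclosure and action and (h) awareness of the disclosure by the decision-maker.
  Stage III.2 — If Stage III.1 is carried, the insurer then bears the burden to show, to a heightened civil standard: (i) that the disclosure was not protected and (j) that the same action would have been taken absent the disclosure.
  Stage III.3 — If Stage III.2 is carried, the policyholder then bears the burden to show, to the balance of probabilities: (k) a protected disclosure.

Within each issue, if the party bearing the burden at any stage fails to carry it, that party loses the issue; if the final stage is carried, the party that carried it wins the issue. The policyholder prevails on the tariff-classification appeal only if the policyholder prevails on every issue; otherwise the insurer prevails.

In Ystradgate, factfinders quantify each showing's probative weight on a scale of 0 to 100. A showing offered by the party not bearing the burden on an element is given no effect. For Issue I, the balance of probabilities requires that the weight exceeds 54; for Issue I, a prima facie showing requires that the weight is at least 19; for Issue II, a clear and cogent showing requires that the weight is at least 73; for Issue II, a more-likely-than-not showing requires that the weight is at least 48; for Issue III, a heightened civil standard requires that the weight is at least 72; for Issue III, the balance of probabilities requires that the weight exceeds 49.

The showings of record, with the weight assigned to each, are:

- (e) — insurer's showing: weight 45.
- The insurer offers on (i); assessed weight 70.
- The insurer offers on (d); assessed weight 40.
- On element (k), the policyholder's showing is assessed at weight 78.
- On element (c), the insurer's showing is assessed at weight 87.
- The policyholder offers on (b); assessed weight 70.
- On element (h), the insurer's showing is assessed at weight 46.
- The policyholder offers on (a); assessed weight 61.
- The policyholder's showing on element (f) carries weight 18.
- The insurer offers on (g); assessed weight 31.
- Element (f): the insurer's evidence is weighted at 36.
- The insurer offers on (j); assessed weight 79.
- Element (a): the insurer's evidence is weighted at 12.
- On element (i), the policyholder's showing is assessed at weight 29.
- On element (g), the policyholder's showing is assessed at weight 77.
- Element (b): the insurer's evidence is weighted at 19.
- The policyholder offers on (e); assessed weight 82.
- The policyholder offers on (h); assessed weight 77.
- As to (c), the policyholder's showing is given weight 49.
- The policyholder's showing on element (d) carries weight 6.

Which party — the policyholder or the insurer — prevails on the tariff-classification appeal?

— Issue I —
Stage I.1 — burden on policyholder; standard: the balance of probabilities (weight exceeds 54).
    (a): 61 (insurer's 12 disregarded) > 54 [met]
  The policyholder carries Stage I.1; the insurer now bears the burden.
Stage I.2 — burden on insurer; standard: a prima facie showing (weight is at least 19).
    (b): 19 (policyholder's 70 disregarded) ≥ 19 [met]
  The insurer carries the last stage.
With every stage satisfied, the insurer prevails on this issue.
— Issue II —
Stage II.1 — burden on policyholder; standard: a more-likely-than-not showing (weight is at least 48).
    (c): 49 (insurer's 87 disregarded) ≥ 48 [met]
  All elements met. The burden passes to the insurer.
Stage II.2 — burden on insurer; standard: a more-likely-than-not showing (weight is at least 48).
    (d): 40 (policyholder's 6 disregarded) < 48 [not met]
    (e): 45 (policyholder's 82 disregarded) < 48 [not met]
  The insurer does not carry Stage II.2.
The policyholder prevails on this issue.
— Issue III —
Stage III.1 (policyholder, a heightened civil standard, weight is at least 72): (g) 77 (insurer's 31 disregarded) ≥ 72 — meets; (h) 77 (insurer's 46 disregarded) ≥ 72 — meets.
  Stage III.1 is satisfied; the onus moves to the insurer.
Stage III.2 (insurer, a heightened civil standard, weight is at least 72): (i) 70 (policyholder's 29 disregarded) < 72 — fails; (j) 79 ≥ 72 — meets.
  Stage III.2 not carried; the insurer fails its burden.
The policyholder prevails on this issue.
Per-issue: Issue I → insurer; Issue II → policyholder; Issue III → policyholder. The policyholder must prevail on every issue; overall, the insurer prevails.

insurer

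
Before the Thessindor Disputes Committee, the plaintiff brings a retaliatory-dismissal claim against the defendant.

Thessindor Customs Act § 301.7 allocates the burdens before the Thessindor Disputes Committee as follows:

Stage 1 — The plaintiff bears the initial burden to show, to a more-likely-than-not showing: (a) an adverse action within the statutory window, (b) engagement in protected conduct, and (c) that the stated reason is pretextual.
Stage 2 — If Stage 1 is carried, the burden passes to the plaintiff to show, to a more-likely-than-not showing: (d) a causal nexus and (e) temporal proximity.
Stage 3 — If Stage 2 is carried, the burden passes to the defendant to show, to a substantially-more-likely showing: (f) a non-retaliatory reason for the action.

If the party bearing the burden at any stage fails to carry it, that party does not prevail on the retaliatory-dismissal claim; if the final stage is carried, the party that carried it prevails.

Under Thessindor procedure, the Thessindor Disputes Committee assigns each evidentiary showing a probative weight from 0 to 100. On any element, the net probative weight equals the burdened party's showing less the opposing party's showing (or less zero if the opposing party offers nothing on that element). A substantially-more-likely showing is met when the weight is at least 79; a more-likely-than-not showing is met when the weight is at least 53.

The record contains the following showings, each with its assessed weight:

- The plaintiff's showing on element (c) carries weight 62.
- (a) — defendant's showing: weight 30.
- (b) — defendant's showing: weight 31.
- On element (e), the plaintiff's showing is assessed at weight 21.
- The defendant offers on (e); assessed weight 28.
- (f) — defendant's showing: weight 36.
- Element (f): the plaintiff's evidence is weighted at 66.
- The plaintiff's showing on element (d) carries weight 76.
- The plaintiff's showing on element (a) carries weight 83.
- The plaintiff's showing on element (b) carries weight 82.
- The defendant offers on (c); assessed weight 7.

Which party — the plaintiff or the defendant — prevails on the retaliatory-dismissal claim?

defendant

Stage 1 — burden on plaintiff; standard: a more-likely-than-not showing (weight is at least 53).
    (a): 83 − 30 = 53 ≥ 53 [met]
    (b): 82 − 31 = 51 < 53 [not met]
    (c): 62 − 7 = 55 ≥ 53 [met]
  Not every element is met, so the plaintiff fails to carry Stage 1.
The defendant prevails.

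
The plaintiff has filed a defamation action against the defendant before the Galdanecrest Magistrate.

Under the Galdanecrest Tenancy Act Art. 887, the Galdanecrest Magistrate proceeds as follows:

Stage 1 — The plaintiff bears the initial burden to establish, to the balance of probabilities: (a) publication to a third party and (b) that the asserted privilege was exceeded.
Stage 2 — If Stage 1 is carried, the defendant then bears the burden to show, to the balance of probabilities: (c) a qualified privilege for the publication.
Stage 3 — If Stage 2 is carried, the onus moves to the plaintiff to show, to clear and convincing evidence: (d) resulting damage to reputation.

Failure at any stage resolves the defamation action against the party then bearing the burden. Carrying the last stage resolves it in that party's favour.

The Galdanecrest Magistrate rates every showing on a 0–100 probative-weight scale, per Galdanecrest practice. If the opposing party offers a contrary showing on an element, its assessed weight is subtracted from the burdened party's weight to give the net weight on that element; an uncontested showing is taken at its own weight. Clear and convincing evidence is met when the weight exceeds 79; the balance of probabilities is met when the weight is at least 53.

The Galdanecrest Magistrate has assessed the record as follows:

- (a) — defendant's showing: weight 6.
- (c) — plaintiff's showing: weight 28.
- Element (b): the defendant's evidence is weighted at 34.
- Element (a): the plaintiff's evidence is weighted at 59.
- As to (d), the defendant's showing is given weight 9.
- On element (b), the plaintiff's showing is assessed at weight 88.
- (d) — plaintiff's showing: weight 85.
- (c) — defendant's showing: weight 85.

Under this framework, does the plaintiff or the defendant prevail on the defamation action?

defendant

Stage 1 (plaintiff, the balance of probabilities, weight is at least 53): (a) net 59−6=53 ≥ 53 — meets; (b) net 88−34=54 ≥ 53 — meets.
  The plaintiff carries Stage 1; the defendant now bears the burden.
Stage 2 (defendant, the balance of probabilities, weight is at least 53): (c) net 85−28=57 ≥ 53 — meets.
  Stage 2 carried; the burden shifts to the plaintiff.
Stage 3 (plaintiff, clear and convincing evidence, weight exceeds 79): (d) net 85−9=76 ≤ 79 — fails.
  Stage 3 not carried; the plaintiff fails its burden.
So the defendant prevails.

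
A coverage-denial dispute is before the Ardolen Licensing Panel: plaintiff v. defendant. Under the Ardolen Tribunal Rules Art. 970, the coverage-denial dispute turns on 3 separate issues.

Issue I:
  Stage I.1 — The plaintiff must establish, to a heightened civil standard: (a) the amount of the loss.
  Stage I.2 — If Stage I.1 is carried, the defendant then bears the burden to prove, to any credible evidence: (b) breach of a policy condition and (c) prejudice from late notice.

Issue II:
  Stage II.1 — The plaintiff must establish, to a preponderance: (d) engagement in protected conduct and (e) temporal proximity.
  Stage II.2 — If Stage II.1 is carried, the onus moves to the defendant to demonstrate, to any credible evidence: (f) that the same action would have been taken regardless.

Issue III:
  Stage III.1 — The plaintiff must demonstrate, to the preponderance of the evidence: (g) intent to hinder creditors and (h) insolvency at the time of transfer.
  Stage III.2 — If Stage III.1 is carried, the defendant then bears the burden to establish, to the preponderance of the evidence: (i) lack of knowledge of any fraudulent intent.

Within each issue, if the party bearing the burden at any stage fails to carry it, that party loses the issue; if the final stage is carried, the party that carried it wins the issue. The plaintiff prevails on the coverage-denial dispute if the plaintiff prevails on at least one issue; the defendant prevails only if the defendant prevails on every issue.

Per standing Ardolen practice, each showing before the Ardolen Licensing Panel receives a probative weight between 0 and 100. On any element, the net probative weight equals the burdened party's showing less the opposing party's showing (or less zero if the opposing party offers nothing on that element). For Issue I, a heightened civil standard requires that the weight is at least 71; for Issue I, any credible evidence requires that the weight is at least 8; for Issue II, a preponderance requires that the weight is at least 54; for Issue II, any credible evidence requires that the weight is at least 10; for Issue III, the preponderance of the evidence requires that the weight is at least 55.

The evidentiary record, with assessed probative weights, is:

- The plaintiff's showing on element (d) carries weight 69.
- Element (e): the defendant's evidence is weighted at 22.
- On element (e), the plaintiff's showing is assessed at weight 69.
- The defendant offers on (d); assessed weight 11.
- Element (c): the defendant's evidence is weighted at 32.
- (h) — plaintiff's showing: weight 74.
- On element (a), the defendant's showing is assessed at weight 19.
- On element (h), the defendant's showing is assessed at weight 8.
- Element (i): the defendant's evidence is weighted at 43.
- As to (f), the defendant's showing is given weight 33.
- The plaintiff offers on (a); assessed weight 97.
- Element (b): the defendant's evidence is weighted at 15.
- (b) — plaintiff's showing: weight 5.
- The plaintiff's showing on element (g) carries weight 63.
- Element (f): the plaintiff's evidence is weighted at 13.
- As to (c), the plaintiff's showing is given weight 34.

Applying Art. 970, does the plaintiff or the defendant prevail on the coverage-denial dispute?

— Issue I —
At Stage I.1 the plaintiff must meet a heightened civil standard (weight is at least 71): on (a) the weight is 97 less the opposing 19 gives net 78, which does reach 71, so (a) meets the standard.
  The plaintiff carries Stage I.1; the defendant now bears the burden.
At Stage I.2 the defendant must meet any credible evidence (weight is at least 8): on (b) the weight is 15 less the opposing 5 gives net 10, ≥ 8, so (b) meets the standard; on (c) the weight is 32 less the opposing 34 gives net -2, which does not reach 8, so (c) does not meet the standard.
  The defendant does not carry Stage I.2.
The analysis ends at Stage I.2; the plaintiff prevails on this issue.
— Issue II —
At Stage II.1 the plaintiff must meet a preponderance (weight is at least 54): on (d) the weight is 69 less the opposing 11 gives net 58, ≥ 54, so (d) meets the standard; on (e) the weight is 69 less the opposing 22 gives net 47, < 54, so (e) does not meet the standard.
  Not every element is met, so the plaintiff fails to carry Stage II.1.
The analysis ends at Stage II.1; the defendant prevails on this issue.
— Issue III —
Stage III.1 (plaintiff, the preponderance of the evidence, weight is at least 55): (g) 63 ≥ 55 — meets; (h) net 74−8=66 ≥ 55 — meets.
  Stage III.1 carried; the burden shifts to the defendant.
Stage III.2 (defendant, the preponderance of the evidence, weight is at least 55): (i) 43 < 55 — fails.
  Not every element is met, so the defendant fails to carry Stage III.2.
The analysis ends at Stage III.2; the plaintiff prevails on this issue.
Per-issue: Issue I → plaintiff; Issue II → defendant; Issue III → plaintiff. The plaintiff must prevail on at least one issue; overall, the plaintiff prevails.

plaintiff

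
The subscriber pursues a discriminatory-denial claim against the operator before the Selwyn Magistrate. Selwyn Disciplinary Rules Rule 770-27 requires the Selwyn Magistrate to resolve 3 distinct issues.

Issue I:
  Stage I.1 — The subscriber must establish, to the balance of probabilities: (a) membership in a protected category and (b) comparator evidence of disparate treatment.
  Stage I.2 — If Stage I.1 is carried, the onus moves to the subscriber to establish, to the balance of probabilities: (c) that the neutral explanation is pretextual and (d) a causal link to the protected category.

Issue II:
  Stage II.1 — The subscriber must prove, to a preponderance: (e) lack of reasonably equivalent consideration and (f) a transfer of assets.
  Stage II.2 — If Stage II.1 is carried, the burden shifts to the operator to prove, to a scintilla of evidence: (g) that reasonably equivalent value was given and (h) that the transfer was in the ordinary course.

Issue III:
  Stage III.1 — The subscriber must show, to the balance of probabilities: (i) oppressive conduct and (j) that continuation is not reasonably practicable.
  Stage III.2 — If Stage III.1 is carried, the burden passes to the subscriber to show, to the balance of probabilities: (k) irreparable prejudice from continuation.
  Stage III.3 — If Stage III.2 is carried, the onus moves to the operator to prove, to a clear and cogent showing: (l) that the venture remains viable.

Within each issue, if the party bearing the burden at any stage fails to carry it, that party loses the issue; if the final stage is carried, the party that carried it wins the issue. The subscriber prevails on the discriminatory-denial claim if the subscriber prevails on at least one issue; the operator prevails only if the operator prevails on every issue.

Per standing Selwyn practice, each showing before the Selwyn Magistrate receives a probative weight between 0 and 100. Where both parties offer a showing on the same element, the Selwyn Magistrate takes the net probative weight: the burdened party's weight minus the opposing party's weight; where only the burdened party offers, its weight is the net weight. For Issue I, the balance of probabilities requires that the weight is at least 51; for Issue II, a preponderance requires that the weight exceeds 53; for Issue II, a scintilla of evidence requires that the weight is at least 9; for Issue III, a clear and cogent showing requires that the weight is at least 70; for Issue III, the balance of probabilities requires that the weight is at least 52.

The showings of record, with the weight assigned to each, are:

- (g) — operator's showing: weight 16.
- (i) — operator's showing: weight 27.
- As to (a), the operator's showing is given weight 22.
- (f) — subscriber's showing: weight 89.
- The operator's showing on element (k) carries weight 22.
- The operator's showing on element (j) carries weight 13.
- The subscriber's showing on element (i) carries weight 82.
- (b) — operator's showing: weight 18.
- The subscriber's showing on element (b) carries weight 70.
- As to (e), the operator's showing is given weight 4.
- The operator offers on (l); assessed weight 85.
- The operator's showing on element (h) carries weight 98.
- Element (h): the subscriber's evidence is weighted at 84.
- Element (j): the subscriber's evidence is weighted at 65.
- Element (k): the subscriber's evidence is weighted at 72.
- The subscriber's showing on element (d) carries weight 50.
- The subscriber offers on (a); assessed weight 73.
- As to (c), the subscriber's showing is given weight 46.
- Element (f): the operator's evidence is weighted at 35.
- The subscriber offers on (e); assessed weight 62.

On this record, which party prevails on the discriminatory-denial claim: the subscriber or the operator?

operator

— Issue I —
Stage I.1 (subscriber, the balance of probabilities, weight is at least 51): (a) net 73−22=51 ≥ 51 — meets; (b) net 70−18=52 ≥ 51 — meets.
  All elements met. The subscriber retains the burden for Stage I.2.
Stage I.2 (subscriber, the balance of probabilities, weight is at least 51): (c) 46 < 51 — fails; (d) 50 < 51 — fails.
  Not every element is met, so the subscriber fails to carry Stage I.2.
The analysis ends at Stage I.2; the operator prevails on this issue.
— Issue II —
Stage II.1 (subscriber, a preponderance, weight exceeds 53): (e) net 62−4=58 > 53 — meets; (f) net 89−35=54 > 53 — meets.
  Stage II.1 is satisfied; the onus moves to the operator.
Stage II.2 (operator, a scintilla of evidence, weight is at least 9): (g) 16 ≥ 9 — meets; (h) net 98−84=14 ≥ 9 — meets.
  All elements met at the final stage.
With every stage satisfied, the operator prevails on this issue.
— Issue III —
At Stage III.1 the subscriber must meet the balance of probabilities (weight is at least 52): on (i) the weight is 82 less the opposing 27 gives net 55, ≥ 52, so (i) meets the standard; on (j) the weight is 65 less the opposing 13 gives net 52, ≥ 52, so (j) meets the standard.
  Stage III.1 carried; the burden remains with the subscriber.
At Stage III.2 the subscriber must meet the balance of probabilities (weight is at least 52): on (k) the weight is 72 less the opposing 22 gives net 50, < 52, so (k) does not meet the standard.
  Stage III.2 not carried; the subscriber fails its burden.
The analysis ends at Stage III.2; the operator prevails on this issue.
Per-issue: Issue I → operator; Issue II → operator; Issue III → operator. The subscriber must prevail on at least one issue; overall, the operator prevails.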